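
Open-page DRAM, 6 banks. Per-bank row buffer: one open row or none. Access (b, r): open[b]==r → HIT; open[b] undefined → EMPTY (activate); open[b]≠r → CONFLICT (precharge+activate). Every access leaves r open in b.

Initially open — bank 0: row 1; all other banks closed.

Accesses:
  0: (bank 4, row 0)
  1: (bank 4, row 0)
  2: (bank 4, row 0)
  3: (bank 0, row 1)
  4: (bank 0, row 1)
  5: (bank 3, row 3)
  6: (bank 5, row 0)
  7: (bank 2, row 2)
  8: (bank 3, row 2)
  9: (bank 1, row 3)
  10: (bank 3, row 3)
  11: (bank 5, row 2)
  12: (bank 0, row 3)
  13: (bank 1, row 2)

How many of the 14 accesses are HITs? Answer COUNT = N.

COUNT = 4

0: bank 4 row 0 — prev None → EMPTY
1: bank 4 row 0 — prev 0 → HIT
2: bank 4 row 0 — prev 0 → HIT
3: bank 0 row 1 — prev 1 → HIT
4: bank 0 row 1 — prev 1 → HIT
5: bank 3 row 3 — prev None → EMPTY
6: bank 5 row 0 — prev None → EMPTY
7: bank 2 row 2 — prev None → EMPTY
8: bank 3 row 2 — prev 3 → CONFLICT
9: bank 1 row 3 — prev None → EMPTY
10: bank 3 row 3 — prev 2 → CONFLICT
11: bank 5 row 2 — prev 0 → CONFLICT
12: bank 0 row 3 — prev 1 → CONFLICT
13: bank 1 row 2 — prev 3 → CONFLICT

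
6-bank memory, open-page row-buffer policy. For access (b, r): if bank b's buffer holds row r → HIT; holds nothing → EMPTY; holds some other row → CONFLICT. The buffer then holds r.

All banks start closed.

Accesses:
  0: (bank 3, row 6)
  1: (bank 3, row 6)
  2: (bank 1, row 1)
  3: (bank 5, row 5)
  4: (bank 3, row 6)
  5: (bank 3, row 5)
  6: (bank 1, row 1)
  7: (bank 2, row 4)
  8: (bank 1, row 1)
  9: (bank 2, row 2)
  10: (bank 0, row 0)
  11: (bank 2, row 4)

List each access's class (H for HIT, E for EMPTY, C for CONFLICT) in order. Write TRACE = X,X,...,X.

step 0: bank3 None->6 [EMPTY]
step 1: bank3 6->6 [HIT]
step 2: bank1 None->1 [EMPTY]
step 3: bank5 None->5 [EMPTY]
step 4: bank3 6->6 [HIT]
step 5: bank3 6->5 [CONFLICT]
step 6: bank1 1->1 [HIT]
step 7: bank2 None->4 [EMPTY]
step 8: bank1 1->1 [HIT]
step 9: bank2 4->2 [CONFLICT]
step 10: bank0 None->0 [EMPTY]
step 11: bank2 2->4 [CONFLICT]

TRACE = E,H,E,E,H,C,H,E,H,C,E,C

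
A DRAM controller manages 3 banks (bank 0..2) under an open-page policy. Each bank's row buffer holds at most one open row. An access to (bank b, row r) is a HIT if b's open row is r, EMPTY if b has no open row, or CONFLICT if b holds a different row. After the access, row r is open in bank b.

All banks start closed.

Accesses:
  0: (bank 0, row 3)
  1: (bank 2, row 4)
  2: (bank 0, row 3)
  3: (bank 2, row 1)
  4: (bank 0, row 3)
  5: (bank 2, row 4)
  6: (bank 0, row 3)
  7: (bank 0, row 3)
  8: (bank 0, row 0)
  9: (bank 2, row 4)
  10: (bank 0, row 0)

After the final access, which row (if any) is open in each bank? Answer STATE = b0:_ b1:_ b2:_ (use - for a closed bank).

step 0: bank0 None->3 [EMPTY]
step 1: bank2 None->4 [EMPTY]
step 2: bank0 3->3 [HIT]
step 3: bank2 4->1 [CONFLICT]
step 4: bank0 3->3 [HIT]
step 5: bank2 1->4 [CONFLICT]
step 6: bank0 3->3 [HIT]
step 7: bank0 3->3 [HIT]
step 8: bank0 3->0 [CONFLICT]
step 9: bank2 4->4 [HIT]
step 10: bank0 0->0 [HIT]

STATE = b0:0 b1:- b2:4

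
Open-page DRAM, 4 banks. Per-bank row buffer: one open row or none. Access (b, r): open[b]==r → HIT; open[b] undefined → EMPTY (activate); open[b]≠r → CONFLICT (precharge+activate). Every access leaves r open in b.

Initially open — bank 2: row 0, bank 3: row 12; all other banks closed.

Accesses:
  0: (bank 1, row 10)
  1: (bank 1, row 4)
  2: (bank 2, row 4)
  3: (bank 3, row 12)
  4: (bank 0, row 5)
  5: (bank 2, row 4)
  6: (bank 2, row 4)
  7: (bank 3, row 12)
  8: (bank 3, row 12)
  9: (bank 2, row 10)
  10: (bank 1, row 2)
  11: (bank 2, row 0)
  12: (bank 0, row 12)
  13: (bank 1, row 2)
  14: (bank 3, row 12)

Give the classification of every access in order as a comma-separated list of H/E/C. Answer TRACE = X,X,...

TRACE = E,C,C,H,E,H,H,H,H,C,C,C,C,H,H

step 0: bank1 None->10 [EMPTY]
step 1: bank1 10->4 [CONFLICT]
step 2: bank2 0->4 [CONFLICT]
step 3: bank3 12->12 [HIT]
step 4: bank0 None->5 [EMPTY]
step 5: bank2 4->4 [HIT]
step 6: bank2 4->4 [HIT]
step 7: bank3 12->12 [HIT]
step 8: bank3 12->12 [HIT]
step 9: bank2 4->10 [CONFLICT]
step 10: bank1 4->2 [CONFLICT]
step 11: bank2 10->0 [CONFLICT]
step 12: bank0 5->12 [CONFLICT]
step 13: bank1 2->2 [HIT]
step 14: bank3 12->12 [HIT]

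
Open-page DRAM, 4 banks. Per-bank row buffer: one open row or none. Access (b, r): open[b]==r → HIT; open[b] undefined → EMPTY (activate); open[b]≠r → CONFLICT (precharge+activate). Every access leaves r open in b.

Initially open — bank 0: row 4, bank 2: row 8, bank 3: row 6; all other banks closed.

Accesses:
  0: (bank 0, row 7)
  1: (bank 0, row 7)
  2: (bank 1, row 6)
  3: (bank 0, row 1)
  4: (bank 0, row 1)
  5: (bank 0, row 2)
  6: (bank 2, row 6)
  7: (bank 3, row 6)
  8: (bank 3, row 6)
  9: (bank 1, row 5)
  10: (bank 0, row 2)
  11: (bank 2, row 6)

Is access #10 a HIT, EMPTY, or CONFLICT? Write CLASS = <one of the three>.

  [0] b0 r7: had r4 ⇒ C
  [1] b0 r7: had r7 ⇒ H
  [2] b1 r6: no row ⇒ E
  [3] b0 r1: had r7 ⇒ C
  [4] b0 r1: had r1 ⇒ H
  [5] b0 r2: had r1 ⇒ C
  [6] b2 r6: had r8 ⇒ C
  [7] b3 r6: had r6 ⇒ H
  [8] b3 r6: had r6 ⇒ H
  [9] b1 r5: had r6 ⇒ C
  [10] b0 r2: had r2 ⇒ H
  [11] b2 r6: had r6 ⇒ H

CLASS = HIT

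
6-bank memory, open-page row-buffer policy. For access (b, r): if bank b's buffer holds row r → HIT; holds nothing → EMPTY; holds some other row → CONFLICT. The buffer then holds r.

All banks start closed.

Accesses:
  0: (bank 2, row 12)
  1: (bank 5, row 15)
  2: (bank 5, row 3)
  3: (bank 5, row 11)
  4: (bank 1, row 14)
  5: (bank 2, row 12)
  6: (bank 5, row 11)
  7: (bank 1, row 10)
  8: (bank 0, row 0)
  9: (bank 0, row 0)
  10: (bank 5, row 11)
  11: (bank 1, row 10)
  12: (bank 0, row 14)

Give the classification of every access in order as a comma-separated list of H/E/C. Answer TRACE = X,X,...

  [0] b2 r12: no row ⇒ E
  [1] b5 r15: no row ⇒ E
  [2] b5 r3: had r15 ⇒ C
  [3] b5 r11: had r3 ⇒ C
  [4] b1 r14: no row ⇒ E
  [5] b2 r12: had r12 ⇒ H
  [6] b5 r11: had r11 ⇒ H
  [7] b1 r10: had r14 ⇒ C
  [8] b0 r0: no row ⇒ E
  [9] b0 r0: had r0 ⇒ H
  [10] b5 r11: had r11 ⇒ H
  [11] b1 r10: had r10 ⇒ H
  [12] b0 r14: had r0 ⇒ C

TRACE = E,E,C,C,E,H,H,C,E,H,H,H,C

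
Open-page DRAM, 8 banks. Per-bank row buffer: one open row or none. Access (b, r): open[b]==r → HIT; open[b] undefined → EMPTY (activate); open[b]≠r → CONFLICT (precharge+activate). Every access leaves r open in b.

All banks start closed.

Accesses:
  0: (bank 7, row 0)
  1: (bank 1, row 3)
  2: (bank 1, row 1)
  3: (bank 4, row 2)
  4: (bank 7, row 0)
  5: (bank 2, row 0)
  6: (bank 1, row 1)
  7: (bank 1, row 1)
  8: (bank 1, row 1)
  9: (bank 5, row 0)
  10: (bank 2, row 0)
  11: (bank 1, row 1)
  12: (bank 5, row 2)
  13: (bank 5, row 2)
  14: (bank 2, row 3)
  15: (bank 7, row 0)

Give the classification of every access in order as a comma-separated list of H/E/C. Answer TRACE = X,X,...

TRACE = E,E,C,E,H,E,H,H,H,E,H,H,C,H,C,H

0: bank 7 row 0 — prev None → EMPTY
1: bank 1 row 3 — prev None → EMPTY
2: bank 1 row 1 — prev 3 → CONFLICT
3: bank 4 row 2 — prev None → EMPTY
4: bank 7 row 0 — prev 0 → HIT
5: bank 2 row 0 — prev None → EMPTY
6: bank 1 row 1 — prev 1 → HIT
7: bank 1 row 1 — prev 1 → HIT
8: bank 1 row 1 — prev 1 → HIT
9: bank 5 row 0 — prev None → EMPTY
10: bank 2 row 0 — prev 0 → HIT
11: bank 1 row 1 — prev 1 → HIT
12: bank 5 row 2 — prev 0 → CONFLICT
13: bank 5 row 2 — prev 2 → HIT
14: bank 2 row 3 — prev 0 → CONFLICT
15: bank 7 row 0 — prev 0 → HIT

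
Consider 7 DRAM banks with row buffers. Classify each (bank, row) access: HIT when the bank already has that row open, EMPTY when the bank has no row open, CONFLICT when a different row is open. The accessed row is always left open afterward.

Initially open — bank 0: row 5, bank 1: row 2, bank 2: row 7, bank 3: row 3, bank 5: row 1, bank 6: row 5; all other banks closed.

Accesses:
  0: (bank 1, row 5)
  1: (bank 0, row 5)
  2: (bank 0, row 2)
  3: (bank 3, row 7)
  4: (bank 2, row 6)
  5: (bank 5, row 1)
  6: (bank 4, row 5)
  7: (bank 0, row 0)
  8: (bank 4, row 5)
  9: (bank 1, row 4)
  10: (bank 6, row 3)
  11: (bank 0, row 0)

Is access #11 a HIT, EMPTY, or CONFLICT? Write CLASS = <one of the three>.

step 0: bank1 2->5 [CONFLICT]
step 1: bank0 5->5 [HIT]
step 2: bank0 5->2 [CONFLICT]
step 3: bank3 3->7 [CONFLICT]
step 4: bank2 7->6 [CONFLICT]
step 5: bank5 1->1 [HIT]
step 6: bank4 None->5 [EMPTY]
step 7: bank0 2->0 [CONFLICT]
step 8: bank4 5->5 [HIT]
step 9: bank1 5->4 [CONFLICT]
step 10: bank6 5->3 [CONFLICT]
step 11: bank0 0->0 [HIT]

CLASS = HIT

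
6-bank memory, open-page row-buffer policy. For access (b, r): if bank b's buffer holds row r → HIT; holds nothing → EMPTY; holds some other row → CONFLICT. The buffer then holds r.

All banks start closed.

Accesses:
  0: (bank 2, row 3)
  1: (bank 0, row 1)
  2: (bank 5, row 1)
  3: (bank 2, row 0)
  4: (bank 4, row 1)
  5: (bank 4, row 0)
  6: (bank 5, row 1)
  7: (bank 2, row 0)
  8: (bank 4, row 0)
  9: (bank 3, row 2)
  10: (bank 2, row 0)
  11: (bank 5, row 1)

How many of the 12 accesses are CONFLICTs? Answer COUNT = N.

COUNT = 2

step 0: bank2 None->3 [EMPTY]
step 1: bank0 None->1 [EMPTY]
step 2: bank5 None->1 [EMPTY]
step 3: bank2 3->0 [CONFLICT]
step 4: bank4 None->1 [EMPTY]
step 5: bank4 1->0 [CONFLICT]
step 6: bank5 1->1 [HIT]
step 7: bank2 0->0 [HIT]
step 8: bank4 0->0 [HIT]
step 9: bank3 None->2 [EMPTY]
step 10: bank2 0->0 [HIT]
step 11: bank5 1->1 [HIT]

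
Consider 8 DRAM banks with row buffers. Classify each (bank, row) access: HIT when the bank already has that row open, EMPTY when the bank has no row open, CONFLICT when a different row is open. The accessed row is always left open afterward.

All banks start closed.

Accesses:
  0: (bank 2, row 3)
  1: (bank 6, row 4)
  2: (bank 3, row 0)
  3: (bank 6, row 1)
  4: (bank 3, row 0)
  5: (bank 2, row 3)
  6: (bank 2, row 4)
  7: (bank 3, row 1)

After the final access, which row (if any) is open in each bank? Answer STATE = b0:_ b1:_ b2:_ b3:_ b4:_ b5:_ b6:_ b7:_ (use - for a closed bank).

STATE = b0:- b1:- b2:4 b3:1 b4:- b5:- b6:1 b7:-

#0 (2,3) E
#1 (6,4) E
#2 (3,0) E
#3 (6,1) C  (was 4)
#4 (3,0) H  (was 0)
#5 (2,3) H  (was 3)
#6 (2,4) C  (was 3)
#7 (3,1) C  (was 0)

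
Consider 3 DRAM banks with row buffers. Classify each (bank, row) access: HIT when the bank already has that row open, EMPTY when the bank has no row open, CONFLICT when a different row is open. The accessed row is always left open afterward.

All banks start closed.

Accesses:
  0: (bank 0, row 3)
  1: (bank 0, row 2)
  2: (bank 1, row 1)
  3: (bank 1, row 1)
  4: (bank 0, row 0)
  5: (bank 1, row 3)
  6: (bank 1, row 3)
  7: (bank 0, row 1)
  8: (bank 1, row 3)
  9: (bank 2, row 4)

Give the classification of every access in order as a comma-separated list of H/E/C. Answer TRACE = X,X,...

#0 (0,3) E
#1 (0,2) C  (was 3)
#2 (1,1) E
#3 (1,1) H  (was 1)
#4 (0,0) C  (was 2)
#5 (1,3) C  (was 1)
#6 (1,3) H  (was 3)
#7 (0,1) C  (was 0)
#8 (1,3) H  (was 3)
#9 (2,4) E

TRACE = E,C,E,H,C,C,H,C,H,E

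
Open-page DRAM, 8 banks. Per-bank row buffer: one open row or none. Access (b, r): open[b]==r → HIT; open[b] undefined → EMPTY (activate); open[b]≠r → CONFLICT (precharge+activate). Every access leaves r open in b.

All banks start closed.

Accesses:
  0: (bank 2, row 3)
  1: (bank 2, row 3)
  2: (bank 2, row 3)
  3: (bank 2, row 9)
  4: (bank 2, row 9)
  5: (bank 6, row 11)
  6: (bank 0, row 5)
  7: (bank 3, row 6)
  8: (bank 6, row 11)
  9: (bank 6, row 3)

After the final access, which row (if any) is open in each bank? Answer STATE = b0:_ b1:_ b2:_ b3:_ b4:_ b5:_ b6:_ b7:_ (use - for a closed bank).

STATE = b0:5 b1:- b2:9 b3:6 b4:- b5:- b6:3 b7:-

#0 (2,3) E
#1 (2,3) H  (was 3)
#2 (2,3) H  (was 3)
#3 (2,9) C  (was 3)
#4 (2,9) H  (was 9)
#5 (6,11) E
#6 (0,5) E
#7 (3,6) E
#8 (6,11) H  (was 11)
#9 (6,3) C  (was 11)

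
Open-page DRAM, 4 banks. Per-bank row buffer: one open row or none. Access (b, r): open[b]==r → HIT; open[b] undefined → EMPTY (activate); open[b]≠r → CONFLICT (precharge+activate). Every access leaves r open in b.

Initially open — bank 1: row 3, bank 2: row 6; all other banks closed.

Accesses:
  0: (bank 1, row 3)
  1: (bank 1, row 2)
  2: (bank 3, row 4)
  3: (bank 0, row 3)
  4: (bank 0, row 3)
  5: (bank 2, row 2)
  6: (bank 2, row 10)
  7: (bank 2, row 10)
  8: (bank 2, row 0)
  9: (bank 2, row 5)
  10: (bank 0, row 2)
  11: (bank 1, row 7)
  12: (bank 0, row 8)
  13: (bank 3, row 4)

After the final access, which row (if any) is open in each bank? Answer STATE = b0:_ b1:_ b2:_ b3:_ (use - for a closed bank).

STATE = b0:8 b1:7 b2:5 b3:4

step 0: bank1 3->3 [HIT]
step 1: bank1 3->2 [CONFLICT]
step 2: bank3 None->4 [EMPTY]
step 3: bank0 None->3 [EMPTY]
step 4: bank0 3->3 [HIT]
step 5: bank2 6->2 [CONFLICT]
step 6: bank2 2->10 [CONFLICT]
step 7: bank2 10->10 [HIT]
step 8: bank2 10->0 [CONFLICT]
step 9: bank2 0->5 [CONFLICT]
step 10: bank0 3->2 [CONFLICT]
step 11: bank1 2->7 [CONFLICT]
step 12: bank0 2->8 [CONFLICT]
step 13: bank3 4->4 [HIT]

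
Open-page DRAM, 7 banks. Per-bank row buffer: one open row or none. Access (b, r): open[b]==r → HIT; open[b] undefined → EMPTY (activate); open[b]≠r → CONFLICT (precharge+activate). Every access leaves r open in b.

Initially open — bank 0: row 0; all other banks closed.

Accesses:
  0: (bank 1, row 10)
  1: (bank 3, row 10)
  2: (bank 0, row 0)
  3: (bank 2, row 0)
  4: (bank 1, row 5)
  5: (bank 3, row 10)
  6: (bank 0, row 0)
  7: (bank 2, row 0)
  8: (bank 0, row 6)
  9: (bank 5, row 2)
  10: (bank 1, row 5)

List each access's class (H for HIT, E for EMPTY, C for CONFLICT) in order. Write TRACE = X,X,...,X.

TRACE = E,E,H,E,C,H,H,H,C,E,H

  [0] b1 r10: no row ⇒ E
  [1] b3 r10: no row ⇒ E
  [2] b0 r0: had r0 ⇒ H
  [3] b2 r0: no row ⇒ E
  [4] b1 r5: had r10 ⇒ C
  [5] b3 r10: had r10 ⇒ H
  [6] b0 r0: had r0 ⇒ H
  [7] b2 r0: had r0 ⇒ H
  [8] b0 r6: had r0 ⇒ C
  [9] b5 r2: no row ⇒ E
  [10] b1 r5: had r5 ⇒ H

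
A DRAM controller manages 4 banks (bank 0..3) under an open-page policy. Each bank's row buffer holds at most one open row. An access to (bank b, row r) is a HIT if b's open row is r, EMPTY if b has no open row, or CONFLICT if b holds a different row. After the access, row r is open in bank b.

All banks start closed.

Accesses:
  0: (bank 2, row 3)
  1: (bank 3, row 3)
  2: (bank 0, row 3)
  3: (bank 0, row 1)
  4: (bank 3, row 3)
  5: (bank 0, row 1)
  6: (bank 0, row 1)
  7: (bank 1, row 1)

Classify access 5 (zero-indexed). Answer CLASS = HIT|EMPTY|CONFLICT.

#0 (2,3) E
#1 (3,3) E
#2 (0,3) E
#3 (0,1) C  (was 3)
#4 (3,3) H  (was 3)
#5 (0,1) H  (was 1)
#6 (0,1) H  (was 1)
#7 (1,1) E

CLASS = HIT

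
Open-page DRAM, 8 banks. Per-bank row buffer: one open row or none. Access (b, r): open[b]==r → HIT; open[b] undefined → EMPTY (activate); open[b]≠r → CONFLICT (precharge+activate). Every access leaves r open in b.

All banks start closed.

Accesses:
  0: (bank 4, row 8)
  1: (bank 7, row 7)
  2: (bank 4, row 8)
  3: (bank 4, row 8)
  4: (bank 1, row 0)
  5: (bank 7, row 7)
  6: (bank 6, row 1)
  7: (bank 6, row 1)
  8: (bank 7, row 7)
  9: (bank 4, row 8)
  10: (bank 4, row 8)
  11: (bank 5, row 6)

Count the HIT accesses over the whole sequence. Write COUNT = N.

#0 (4,8) E
#1 (7,7) E
#2 (4,8) H  (was 8)
#3 (4,8) H  (was 8)
#4 (1,0) E
#5 (7,7) H  (was 7)
#6 (6,1) E
#7 (6,1) H  (was 1)
#8 (7,7) H  (was 7)
#9 (4,8) H  (was 8)
#10 (4,8) H  (was 8)
#11 (5,6) E

COUNT = 7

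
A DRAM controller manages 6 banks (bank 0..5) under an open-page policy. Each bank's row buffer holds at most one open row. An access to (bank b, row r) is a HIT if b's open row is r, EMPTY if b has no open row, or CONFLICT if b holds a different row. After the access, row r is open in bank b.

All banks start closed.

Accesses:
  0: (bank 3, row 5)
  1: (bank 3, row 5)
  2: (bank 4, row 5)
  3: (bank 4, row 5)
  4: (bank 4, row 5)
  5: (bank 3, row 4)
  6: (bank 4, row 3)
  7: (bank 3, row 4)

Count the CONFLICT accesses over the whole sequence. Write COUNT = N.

COUNT = 2

  [0] b3 r5: no row ⇒ E
  [1] b3 r5: had r5 ⇒ H
  [2] b4 r5: no row ⇒ E
  [3] b4 r5: had r5 ⇒ H
  [4] b4 r5: had r5 ⇒ H
  [5] b3 r4: had r5 ⇒ C
  [6] b4 r3: had r5 ⇒ C
  [7] b3 r4: had r4 ⇒ H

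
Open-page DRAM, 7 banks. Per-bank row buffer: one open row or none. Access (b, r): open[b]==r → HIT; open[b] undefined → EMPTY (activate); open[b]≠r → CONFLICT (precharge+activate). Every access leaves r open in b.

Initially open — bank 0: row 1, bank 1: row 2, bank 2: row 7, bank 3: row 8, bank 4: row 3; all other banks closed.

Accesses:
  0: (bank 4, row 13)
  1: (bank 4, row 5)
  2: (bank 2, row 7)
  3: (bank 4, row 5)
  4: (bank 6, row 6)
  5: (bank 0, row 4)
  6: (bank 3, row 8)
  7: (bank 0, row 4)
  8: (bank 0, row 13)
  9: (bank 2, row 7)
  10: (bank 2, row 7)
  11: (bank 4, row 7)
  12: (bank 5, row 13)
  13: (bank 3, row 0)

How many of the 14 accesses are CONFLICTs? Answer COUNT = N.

COUNT = 6

  [0] b4 r13: had r3 ⇒ C
  [1] b4 r5: had r13 ⇒ C
  [2] b2 r7: had r7 ⇒ H
  [3] b4 r5: had r5 ⇒ H
  [4] b6 r6: no row ⇒ E
  [5] b0 r4: had r1 ⇒ C
  [6] b3 r8: had r8 ⇒ H
  [7] b0 r4: had r4 ⇒ H
  [8] b0 r13: had r4 ⇒ C
  [9] b2 r7: had r7 ⇒ H
  [10] b2 r7: had r7 ⇒ H
  [11] b4 r7: had r5 ⇒ C
  [12] b5 r13: no row ⇒ E
  [13] b3 r0: had r8 ⇒ C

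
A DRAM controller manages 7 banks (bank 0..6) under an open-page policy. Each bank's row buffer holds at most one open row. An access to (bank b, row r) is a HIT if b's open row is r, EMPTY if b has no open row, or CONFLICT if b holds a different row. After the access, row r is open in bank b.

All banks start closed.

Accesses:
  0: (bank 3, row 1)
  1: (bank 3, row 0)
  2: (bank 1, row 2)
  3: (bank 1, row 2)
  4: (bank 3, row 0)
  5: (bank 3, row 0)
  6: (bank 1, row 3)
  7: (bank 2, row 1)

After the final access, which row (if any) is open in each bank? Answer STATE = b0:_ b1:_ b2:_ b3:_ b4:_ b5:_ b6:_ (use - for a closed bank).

STATE = b0:- b1:3 b2:1 b3:0 b4:- b5:- b6:-

0: bank 3 row 1 — prev None → EMPTY
1: bank 3 row 0 — prev 1 → CONFLICT
2: bank 1 row 2 — prev None → EMPTY
3: bank 1 row 2 — prev 2 → HIT
4: bank 3 row 0 — prev 0 → HIT
5: bank 3 row 0 — prev 0 → HIT
6: bank 1 row 3 — prev 2 → CONFLICT
7: bank 2 row 1 — prev None → EMPTY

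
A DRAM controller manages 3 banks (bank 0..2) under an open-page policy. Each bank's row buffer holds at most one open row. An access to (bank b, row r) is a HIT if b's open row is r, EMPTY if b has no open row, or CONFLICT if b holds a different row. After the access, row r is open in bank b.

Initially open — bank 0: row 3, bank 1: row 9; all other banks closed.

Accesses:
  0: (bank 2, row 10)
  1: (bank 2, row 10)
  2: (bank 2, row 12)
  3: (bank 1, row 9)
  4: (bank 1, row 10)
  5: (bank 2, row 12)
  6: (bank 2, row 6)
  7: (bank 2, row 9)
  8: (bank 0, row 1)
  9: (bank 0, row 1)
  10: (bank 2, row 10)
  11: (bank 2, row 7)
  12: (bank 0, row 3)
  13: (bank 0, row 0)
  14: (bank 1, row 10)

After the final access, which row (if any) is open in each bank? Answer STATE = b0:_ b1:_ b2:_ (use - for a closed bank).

  [0] b2 r10: no row ⇒ E
  [1] b2 r10: had r10 ⇒ H
  [2] b2 r12: had r10 ⇒ C
  [3] b1 r9: had r9 ⇒ H
  [4] b1 r10: had r9 ⇒ C
  [5] b2 r12: had r12 ⇒ H
  [6] b2 r6: had r12 ⇒ C
  [7] b2 r9: had r6 ⇒ C
  [8] b0 r1: had r3 ⇒ C
  [9] b0 r1: had r1 ⇒ H
  [10] b2 r10: had r9 ⇒ C
  [11] b2 r7: had r10 ⇒ C
  [12] b0 r3: had r1 ⇒ C
  [13] b0 r0: had r3 ⇒ C
  [14] b1 r10: had r10 ⇒ H

STATE = b0:0 b1:10 b2:7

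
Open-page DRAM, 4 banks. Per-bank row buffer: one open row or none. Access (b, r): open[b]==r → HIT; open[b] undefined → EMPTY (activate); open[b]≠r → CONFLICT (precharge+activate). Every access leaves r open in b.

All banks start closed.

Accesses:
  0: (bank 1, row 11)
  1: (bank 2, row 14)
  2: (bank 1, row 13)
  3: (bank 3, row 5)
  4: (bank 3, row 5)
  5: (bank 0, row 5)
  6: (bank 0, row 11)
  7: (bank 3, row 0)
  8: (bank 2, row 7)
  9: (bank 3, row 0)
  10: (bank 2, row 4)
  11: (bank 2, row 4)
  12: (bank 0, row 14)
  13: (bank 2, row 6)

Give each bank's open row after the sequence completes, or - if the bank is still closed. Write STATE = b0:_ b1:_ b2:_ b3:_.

STATE = b0:14 b1:13 b2:6 b3:0

0: bank 1 row 11 — prev None → EMPTY
1: bank 2 row 14 — prev None → EMPTY
2: bank 1 row 13 — prev 11 → CONFLICT
3: bank 3 row 5 — prev None → EMPTY
4: bank 3 row 5 — prev 5 → HIT
5: bank 0 row 5 — prev None → EMPTY
6: bank 0 row 11 — prev 5 → CONFLICT
7: bank 3 row 0 — prev 5 → CONFLICT
8: bank 2 row 7 — prev 14 → CONFLICT
9: bank 3 row 0 — prev 0 → HIT
10: bank 2 row 4 — prev 7 → CONFLICT
11: bank 2 row 4 — prev 4 → HIT
12: bank 0 row 14 — prev 11 → CONFLICT
13: bank 2 row 6 — prev 4 → CONFLICT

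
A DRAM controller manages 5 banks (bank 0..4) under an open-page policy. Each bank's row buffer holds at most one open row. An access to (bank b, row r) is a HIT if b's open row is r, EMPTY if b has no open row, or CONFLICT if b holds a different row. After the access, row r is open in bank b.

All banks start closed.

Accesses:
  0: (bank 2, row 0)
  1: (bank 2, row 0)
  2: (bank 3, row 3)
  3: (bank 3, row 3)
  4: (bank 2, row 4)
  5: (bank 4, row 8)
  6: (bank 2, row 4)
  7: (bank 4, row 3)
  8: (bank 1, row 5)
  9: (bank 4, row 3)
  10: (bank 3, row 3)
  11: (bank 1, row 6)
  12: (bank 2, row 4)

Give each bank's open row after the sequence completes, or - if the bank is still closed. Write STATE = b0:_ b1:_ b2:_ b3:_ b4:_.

STATE = b0:- b1:6 b2:4 b3:3 b4:3

#0 (2,0) E
#1 (2,0) H  (was 0)
#2 (3,3) E
#3 (3,3) H  (was 3)
#4 (2,4) C  (was 0)
#5 (4,8) E
#6 (2,4) H  (was 4)
#7 (4,3) C  (was 8)
#8 (1,5) E
#9 (4,3) H  (was 3)
#10 (3,3) H  (was 3)
#11 (1,6) C  (was 5)
#12 (2,4) H  (was 4)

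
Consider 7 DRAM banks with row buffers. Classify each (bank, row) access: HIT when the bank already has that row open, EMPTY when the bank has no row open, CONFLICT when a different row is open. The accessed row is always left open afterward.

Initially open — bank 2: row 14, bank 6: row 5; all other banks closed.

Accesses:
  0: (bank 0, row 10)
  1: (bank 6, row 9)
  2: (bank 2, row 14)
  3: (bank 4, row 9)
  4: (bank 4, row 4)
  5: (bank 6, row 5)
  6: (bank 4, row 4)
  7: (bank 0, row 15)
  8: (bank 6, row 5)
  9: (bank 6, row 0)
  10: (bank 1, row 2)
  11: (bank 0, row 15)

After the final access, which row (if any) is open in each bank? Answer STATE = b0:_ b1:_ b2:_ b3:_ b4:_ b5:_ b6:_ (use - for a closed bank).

#0 (0,10) E
#1 (6,9) C  (was 5)
#2 (2,14) H  (was 14)
#3 (4,9) E
#4 (4,4) C  (was 9)
#5 (6,5) C  (was 9)
#6 (4,4) H  (was 4)
#7 (0,15) C  (was 10)
#8 (6,5) H  (was 5)
#9 (6,0) C  (was 5)
#10 (1,2) E
#11 (0,15) H  (was 15)

STATE = b0:15 b1:2 b2:14 b3:- b4:4 b5:- b6:0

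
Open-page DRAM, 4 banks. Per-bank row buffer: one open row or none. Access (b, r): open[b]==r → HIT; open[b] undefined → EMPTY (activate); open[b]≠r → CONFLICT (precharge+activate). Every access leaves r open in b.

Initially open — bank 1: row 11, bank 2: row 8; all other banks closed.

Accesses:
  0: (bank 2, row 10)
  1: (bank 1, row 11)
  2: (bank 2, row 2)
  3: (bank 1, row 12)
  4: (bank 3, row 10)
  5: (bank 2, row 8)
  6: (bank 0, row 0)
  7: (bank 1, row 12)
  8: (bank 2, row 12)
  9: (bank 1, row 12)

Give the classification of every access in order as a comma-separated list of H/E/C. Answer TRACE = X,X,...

  [0] b2 r10: had r8 ⇒ C
  [1] b1 r11: had r11 ⇒ H
  [2] b2 r2: had r10 ⇒ C
  [3] b1 r12: had r11 ⇒ C
  [4] b3 r10: no row ⇒ E
  [5] b2 r8: had r2 ⇒ C
  [6] b0 r0: no row ⇒ E
  [7] b1 r12: had r12 ⇒ H
  [8] b2 r12: had r8 ⇒ C
  [9] b1 r12: had r12 ⇒ H

TRACE = C,H,C,C,E,C,E,H,C,H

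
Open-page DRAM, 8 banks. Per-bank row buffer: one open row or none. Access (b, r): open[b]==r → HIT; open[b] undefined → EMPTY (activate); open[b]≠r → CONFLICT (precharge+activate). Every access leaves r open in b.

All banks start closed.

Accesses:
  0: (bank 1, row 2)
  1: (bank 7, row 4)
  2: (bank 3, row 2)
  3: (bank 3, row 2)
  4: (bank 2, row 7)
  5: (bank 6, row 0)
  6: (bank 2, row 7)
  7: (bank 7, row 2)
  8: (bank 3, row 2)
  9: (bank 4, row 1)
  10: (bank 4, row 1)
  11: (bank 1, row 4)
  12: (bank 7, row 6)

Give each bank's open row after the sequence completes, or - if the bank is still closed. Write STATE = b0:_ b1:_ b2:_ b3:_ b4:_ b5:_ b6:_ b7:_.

STATE = b0:- b1:4 b2:7 b3:2 b4:1 b5:- b6:0 b7:6

step 0: bank1 None->2 [EMPTY]
step 1: bank7 None->4 [EMPTY]
step 2: bank3 None->2 [EMPTY]
step 3: bank3 2->2 [HIT]
step 4: bank2 None->7 [EMPTY]
step 5: bank6 None->0 [EMPTY]
step 6: bank2 7->7 [HIT]
step 7: bank7 4->2 [CONFLICT]
step 8: bank3 2->2 [HIT]
step 9: bank4 None->1 [EMPTY]
step 10: bank4 1->1 [HIT]
step 11: bank1 2->4 [CONFLICT]
step 12: bank7 2->6 [CONFLICT]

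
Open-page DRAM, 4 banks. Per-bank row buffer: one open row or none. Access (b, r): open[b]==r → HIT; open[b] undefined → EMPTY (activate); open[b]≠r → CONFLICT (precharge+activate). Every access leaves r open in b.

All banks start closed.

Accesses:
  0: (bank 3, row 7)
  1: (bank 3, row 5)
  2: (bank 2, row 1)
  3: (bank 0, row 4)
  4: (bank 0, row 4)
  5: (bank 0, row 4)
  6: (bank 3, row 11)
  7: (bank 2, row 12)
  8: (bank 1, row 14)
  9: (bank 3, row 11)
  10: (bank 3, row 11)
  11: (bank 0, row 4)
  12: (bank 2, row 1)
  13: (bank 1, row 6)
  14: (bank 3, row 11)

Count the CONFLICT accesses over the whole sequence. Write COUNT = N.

0: bank 3 row 7 — prev None → EMPTY
1: bank 3 row 5 — prev 7 → CONFLICT
2: bank 2 row 1 — prev None → EMPTY
3: bank 0 row 4 — prev None → EMPTY
4: bank 0 row 4 — prev 4 → HIT
5: bank 0 row 4 — prev 4 → HIT
6: bank 3 row 11 — prev 5 → CONFLICT
7: bank 2 row 12 — prev 1 → CONFLICT
8: bank 1 row 14 — prev None → EMPTY
9: bank 3 row 11 — prev 11 → HIT
10: bank 3 row 11 — prev 11 → HIT
11: bank 0 row 4 — prev 4 → HIT
12: bank 2 row 1 — prev 12 → CONFLICT
13: bank 1 row 6 — prev 14 → CONFLICT
14: bank 3 row 11 — prev 11 → HIT

COUNT = 5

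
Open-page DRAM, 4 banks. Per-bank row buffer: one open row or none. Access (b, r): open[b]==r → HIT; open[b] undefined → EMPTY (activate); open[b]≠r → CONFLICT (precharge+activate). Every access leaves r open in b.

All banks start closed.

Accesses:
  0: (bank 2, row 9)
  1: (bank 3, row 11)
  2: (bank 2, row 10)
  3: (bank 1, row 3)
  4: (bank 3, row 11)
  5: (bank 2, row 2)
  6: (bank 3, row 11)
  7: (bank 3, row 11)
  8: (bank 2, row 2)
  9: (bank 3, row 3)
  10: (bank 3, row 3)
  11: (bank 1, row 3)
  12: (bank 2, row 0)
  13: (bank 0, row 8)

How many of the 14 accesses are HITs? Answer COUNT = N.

step 0: bank2 None->9 [EMPTY]
step 1: bank3 None->11 [EMPTY]
step 2: bank2 9->10 [CONFLICT]
step 3: bank1 None->3 [EMPTY]
step 4: bank3 11->11 [HIT]
step 5: bank2 10->2 [CONFLICT]
step 6: bank3 11->11 [HIT]
step 7: bank3 11->11 [HIT]
step 8: bank2 2->2 [HIT]
step 9: bank3 11->3 [CONFLICT]
step 10: bank3 3->3 [HIT]
step 11: bank1 3->3 [HIT]
step 12: bank2 2->0 [CONFLICT]
step 13: bank0 None->8 [EMPTY]

COUNT = 6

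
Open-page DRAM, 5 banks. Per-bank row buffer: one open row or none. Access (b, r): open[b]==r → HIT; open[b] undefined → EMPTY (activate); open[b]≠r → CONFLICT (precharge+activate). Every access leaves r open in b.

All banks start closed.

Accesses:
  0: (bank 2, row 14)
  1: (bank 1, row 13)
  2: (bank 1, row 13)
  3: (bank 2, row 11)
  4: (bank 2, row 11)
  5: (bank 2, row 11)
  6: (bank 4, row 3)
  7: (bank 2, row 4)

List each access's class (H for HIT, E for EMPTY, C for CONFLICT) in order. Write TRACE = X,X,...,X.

TRACE = E,E,H,C,H,H,E,C

  [0] b2 r14: no row ⇒ E
  [1] b1 r13: no row ⇒ E
  [2] b1 r13: had r13 ⇒ H
  [3] b2 r11: had r14 ⇒ C
  [4] b2 r11: had r11 ⇒ H
  [5] b2 r11: had r11 ⇒ H
  [6] b4 r3: no row ⇒ E
  [7] b2 r4: had r11 ⇒ C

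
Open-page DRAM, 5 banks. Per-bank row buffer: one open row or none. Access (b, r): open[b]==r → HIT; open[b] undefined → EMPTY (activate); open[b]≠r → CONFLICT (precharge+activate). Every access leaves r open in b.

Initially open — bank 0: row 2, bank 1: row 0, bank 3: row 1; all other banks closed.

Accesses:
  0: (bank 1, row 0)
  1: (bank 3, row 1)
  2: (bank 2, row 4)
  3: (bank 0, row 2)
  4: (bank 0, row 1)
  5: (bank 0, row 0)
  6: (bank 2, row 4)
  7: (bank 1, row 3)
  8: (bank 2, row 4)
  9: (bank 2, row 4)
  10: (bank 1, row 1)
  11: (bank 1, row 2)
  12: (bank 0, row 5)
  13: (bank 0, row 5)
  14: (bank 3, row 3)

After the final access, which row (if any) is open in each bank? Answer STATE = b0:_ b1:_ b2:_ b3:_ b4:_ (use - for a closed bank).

#0 (1,0) H  (was 0)
#1 (3,1) H  (was 1)
#2 (2,4) E
#3 (0,2) H  (was 2)
#4 (0,1) C  (was 2)
#5 (0,0) C  (was 1)
#6 (2,4) H  (was 4)
#7 (1,3) C  (was 0)
#8 (2,4) H  (was 4)
#9 (2,4) H  (was 4)
#10 (1,1) C  (was 3)
#11 (1,2) C  (was 1)
#12 (0,5) C  (was 0)
#13 (0,5) H  (was 5)
#14 (3,3) C  (was 1)

STATE = b0:5 b1:2 b2:4 b3:3 b4:-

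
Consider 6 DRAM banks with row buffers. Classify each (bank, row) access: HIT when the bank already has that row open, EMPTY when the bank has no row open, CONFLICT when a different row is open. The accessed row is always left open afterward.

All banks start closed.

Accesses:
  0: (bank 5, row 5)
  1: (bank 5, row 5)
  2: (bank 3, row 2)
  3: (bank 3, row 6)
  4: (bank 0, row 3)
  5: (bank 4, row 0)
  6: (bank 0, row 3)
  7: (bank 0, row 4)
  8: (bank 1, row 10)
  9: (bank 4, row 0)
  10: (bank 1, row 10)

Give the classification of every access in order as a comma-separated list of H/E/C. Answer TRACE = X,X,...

TRACE = E,H,E,C,E,E,H,C,E,H,H

#0 (5,5) E
#1 (5,5) H  (was 5)
#2 (3,2) E
#3 (3,6) C  (was 2)
#4 (0,3) E
#5 (4,0) E
#6 (0,3) H  (was 3)
#7 (0,4) C  (was 3)
#8 (1,10) E
#9 (4,0) H  (was 0)
#10 (1,10) H  (was 10)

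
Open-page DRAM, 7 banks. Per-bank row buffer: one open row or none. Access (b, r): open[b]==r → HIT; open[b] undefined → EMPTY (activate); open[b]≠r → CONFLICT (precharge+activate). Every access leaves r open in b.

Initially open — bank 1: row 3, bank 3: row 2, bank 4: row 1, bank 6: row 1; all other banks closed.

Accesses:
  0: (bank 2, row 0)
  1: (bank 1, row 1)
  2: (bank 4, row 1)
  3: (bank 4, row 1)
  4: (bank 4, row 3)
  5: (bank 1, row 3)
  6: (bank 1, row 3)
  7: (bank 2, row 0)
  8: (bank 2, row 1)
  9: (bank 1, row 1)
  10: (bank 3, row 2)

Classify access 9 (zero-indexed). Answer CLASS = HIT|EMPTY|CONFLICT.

CLASS = CONFLICT

  [0] b2 r0: no row ⇒ E
  [1] b1 r1: had r3 ⇒ C
  [2] b4 r1: had r1 ⇒ H
  [3] b4 r1: had r1 ⇒ H
  [4] b4 r3: had r1 ⇒ C
  [5] b1 r3: had r1 ⇒ C
  [6] b1 r3: had r3 ⇒ H
  [7] b2 r0: had r0 ⇒ H
  [8] b2 r1: had r0 ⇒ C
  [9] b1 r1: had r3 ⇒ C
  [10] b3 r2: had r2 ⇒ H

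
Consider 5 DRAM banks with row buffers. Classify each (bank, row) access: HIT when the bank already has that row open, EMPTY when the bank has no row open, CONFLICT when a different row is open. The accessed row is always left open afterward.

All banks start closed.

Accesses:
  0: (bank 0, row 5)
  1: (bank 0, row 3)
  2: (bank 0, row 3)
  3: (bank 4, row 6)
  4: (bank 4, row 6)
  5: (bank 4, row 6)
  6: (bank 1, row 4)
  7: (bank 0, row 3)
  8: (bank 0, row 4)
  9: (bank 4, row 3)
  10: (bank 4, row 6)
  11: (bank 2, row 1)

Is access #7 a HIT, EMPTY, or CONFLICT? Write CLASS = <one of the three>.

0: bank 0 row 5 — prev None → EMPTY
1: bank 0 row 3 — prev 5 → CONFLICT
2: bank 0 row 3 — prev 3 → HIT
3: bank 4 row 6 — prev None → EMPTY
4: bank 4 row 6 — prev 6 → HIT
5: bank 4 row 6 — prev 6 → HIT
6: bank 1 row 4 — prev None → EMPTY
7: bank 0 row 3 — prev 3 → HIT
8: bank 0 row 4 — prev 3 → CONFLICT
9: bank 4 row 3 — prev 6 → CONFLICT
10: bank 4 row 6 — prev 3 → CONFLICT
11: bank 2 row 1 — prev None → EMPTY

CLASS = HIT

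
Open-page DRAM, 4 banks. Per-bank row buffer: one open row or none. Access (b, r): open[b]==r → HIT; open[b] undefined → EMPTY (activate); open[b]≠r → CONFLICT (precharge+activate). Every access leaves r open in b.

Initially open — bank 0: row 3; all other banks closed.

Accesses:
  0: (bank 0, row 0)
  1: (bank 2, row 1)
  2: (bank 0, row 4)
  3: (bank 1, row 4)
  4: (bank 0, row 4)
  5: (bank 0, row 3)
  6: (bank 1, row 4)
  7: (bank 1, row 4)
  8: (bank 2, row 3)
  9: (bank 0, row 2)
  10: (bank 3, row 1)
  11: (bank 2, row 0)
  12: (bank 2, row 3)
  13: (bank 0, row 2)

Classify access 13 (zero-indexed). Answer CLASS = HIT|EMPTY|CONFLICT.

  [0] b0 r0: had r3 ⇒ C
  [1] b2 r1: no row ⇒ E
  [2] b0 r4: had r0 ⇒ C
  [3] b1 r4: no row ⇒ E
  [4] b0 r4: had r4 ⇒ H
  [5] b0 r3: had r4 ⇒ C
  [6] b1 r4: had r4 ⇒ H
  [7] b1 r4: had r4 ⇒ H
  [8] b2 r3: had r1 ⇒ C
  [9] b0 r2: had r3 ⇒ C
  [10] b3 r1: no row ⇒ E
  [11] b2 r0: had r3 ⇒ C
  [12] b2 r3: had r0 ⇒ C
  [13] b0 r2: had r2 ⇒ H

CLASS = HIT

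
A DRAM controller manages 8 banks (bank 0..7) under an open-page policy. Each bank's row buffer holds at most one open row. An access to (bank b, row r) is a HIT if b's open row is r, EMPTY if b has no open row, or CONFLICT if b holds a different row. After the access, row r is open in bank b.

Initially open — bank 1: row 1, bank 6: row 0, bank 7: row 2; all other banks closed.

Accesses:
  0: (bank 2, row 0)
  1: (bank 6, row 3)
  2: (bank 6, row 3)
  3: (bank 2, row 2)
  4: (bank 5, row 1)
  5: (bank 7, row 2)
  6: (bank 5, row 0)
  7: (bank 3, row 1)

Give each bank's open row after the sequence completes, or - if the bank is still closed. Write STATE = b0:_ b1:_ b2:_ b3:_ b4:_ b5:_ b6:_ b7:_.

step 0: bank2 None->0 [EMPTY]
step 1: bank6 0->3 [CONFLICT]
step 2: bank6 3->3 [HIT]
step 3: bank2 0->2 [CONFLICT]
step 4: bank5 None->1 [EMPTY]
step 5: bank7 2->2 [HIT]
step 6: bank5 1->0 [CONFLICT]
step 7: bank3 None->1 [EMPTY]

STATE = b0:- b1:1 b2:2 b3:1 b4:- b5:0 b6:3 b7:2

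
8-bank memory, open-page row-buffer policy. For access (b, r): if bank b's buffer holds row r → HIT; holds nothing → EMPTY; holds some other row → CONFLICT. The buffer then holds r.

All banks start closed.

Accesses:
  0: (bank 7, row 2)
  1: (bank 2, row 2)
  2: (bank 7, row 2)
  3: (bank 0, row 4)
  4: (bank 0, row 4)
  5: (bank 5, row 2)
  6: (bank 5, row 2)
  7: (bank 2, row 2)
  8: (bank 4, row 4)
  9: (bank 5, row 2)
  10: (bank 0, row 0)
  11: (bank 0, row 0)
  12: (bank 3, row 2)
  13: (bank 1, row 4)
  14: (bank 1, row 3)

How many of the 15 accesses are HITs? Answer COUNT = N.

0: bank 7 row 2 — prev None → EMPTY
1: bank 2 row 2 — prev None → EMPTY
2: bank 7 row 2 — prev 2 → HIT
3: bank 0 row 4 — prev None → EMPTY
4: bank 0 row 4 — prev 4 → HIT
5: bank 5 row 2 — prev None → EMPTY
6: bank 5 row 2 — prev 2 → HIT
7: bank 2 row 2 — prev 2 → HIT
8: bank 4 row 4 — prev None → EMPTY
9: bank 5 row 2 — prev 2 → HIT
10: bank 0 row 0 — prev 4 → CONFLICT
11: bank 0 row 0 — prev 0 → HIT
12: bank 3 row 2 — prev None → EMPTY
13: bank 1 row 4 — prev None → EMPTY
14: bank 1 row 3 — prev 4 → CONFLICT

COUNT = 6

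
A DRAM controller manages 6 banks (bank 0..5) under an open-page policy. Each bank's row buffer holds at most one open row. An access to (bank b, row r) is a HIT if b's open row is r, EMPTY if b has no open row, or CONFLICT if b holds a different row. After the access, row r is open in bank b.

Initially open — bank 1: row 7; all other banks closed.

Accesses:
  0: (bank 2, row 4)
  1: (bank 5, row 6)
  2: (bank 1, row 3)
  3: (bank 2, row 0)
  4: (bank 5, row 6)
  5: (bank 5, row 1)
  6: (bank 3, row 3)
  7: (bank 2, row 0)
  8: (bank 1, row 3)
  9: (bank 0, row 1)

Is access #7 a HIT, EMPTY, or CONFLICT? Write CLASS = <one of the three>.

#0 (2,4) E
#1 (5,6) E
#2 (1,3) C  (was 7)
#3 (2,0) C  (was 4)
#4 (5,6) H  (was 6)
#5 (5,1) C  (was 6)
#6 (3,3) E
#7 (2,0) H  (was 0)
#8 (1,3) H  (was 3)
#9 (0,1) E

CLASS = HIT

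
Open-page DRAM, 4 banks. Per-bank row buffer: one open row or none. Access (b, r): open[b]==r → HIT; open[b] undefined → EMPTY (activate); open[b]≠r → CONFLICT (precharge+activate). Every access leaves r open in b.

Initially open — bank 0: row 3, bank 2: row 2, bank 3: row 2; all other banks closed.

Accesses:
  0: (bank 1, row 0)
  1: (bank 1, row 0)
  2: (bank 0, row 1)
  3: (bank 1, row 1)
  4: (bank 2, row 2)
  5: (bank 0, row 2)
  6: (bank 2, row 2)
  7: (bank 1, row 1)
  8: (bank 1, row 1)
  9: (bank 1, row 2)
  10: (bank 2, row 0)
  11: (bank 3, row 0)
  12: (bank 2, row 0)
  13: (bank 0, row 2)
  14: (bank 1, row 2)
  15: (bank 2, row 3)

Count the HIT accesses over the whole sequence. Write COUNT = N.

COUNT = 8

step 0: bank1 None->0 [EMPTY]
step 1: bank1 0->0 [HIT]
step 2: bank0 3->1 [CONFLICT]
step 3: bank1 0->1 [CONFLICT]
step 4: bank2 2->2 [HIT]
step 5: bank0 1->2 [CONFLICT]
step 6: bank2 2->2 [HIT]
step 7: bank1 1->1 [HIT]
step 8: bank1 1->1 [HIT]
step 9: bank1 1->2 [CONFLICT]
step 10: bank2 2->0 [CONFLICT]
step 11: bank3 2->0 [CONFLICT]
step 12: bank2 0->0 [HIT]
step 13: bank0 2->2 [HIT]
step 14: bank1 2->2 [HIT]
step 15: bank2 0->3 [CONFLICT]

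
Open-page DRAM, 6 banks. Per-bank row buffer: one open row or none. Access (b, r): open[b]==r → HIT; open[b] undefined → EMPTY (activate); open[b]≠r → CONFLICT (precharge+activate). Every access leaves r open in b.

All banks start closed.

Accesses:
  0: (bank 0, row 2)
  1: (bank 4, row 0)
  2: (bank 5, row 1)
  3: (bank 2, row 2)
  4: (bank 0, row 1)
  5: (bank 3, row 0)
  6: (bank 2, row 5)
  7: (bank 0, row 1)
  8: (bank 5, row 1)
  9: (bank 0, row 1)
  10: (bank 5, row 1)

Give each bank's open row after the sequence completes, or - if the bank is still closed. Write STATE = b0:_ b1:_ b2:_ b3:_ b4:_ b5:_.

  [0] b0 r2: no row ⇒ E
  [1] b4 r0: no row ⇒ E
  [2] b5 r1: no row ⇒ E
  [3] b2 r2: no row ⇒ E
  [4] b0 r1: had r2 ⇒ C
  [5] b3 r0: no row ⇒ E
  [6] b2 r5: had r2 ⇒ C
  [7] b0 r1: had r1 ⇒ H
  [8] b5 r1: had r1 ⇒ H
  [9] b0 r1: had r1 ⇒ H
  [10] b5 r1: had r1 ⇒ H

STATE = b0:1 b1:- b2:5 b3:0 b4:0 b5:1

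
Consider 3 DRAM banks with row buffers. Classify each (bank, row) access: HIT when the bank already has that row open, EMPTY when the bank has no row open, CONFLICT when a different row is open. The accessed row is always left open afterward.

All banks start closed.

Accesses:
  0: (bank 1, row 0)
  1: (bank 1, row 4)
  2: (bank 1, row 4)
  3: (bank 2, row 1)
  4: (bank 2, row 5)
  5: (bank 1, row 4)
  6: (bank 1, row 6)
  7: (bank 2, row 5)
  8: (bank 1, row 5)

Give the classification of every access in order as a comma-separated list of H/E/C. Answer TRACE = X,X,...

TRACE = E,C,H,E,C,H,C,H,C

0: bank 1 row 0 — prev None → EMPTY
1: bank 1 row 4 — prev 0 → CONFLICT
2: bank 1 row 4 — prev 4 → HIT
3: bank 2 row 1 — prev None → EMPTY
4: bank 2 row 5 — prev 1 → CONFLICT
5: bank 1 row 4 — prev 4 → HIT
6: bank 1 row 6 — prev 4 → CONFLICT
7: bank 2 row 5 — prev 5 → HIT
8: bank 1 row 5 — prev 6 → CONFLICT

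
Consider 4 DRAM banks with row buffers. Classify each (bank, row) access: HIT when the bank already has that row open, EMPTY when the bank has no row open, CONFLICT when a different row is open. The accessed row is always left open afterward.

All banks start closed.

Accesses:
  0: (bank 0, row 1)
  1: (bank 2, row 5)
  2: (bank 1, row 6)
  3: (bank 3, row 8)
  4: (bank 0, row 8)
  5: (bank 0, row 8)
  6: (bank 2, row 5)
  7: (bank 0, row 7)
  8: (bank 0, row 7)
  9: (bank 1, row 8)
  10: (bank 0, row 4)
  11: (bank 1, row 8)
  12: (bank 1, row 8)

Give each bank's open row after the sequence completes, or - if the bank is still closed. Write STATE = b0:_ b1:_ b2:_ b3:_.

  [0] b0 r1: no row ⇒ E
  [1] b2 r5: no row ⇒ E
  [2] b1 r6: no row ⇒ E
  [3] b3 r8: no row ⇒ E
  [4] b0 r8: had r1 ⇒ C
  [5] b0 r8: had r8 ⇒ H
  [6] b2 r5: had r5 ⇒ H
  [7] b0 r7: had r8 ⇒ C
  [8] b0 r7: had r7 ⇒ H
  [9] b1 r8: had r6 ⇒ C
  [10] b0 r4: had r7 ⇒ C
  [11] b1 r8: had r8 ⇒ H
  [12] b1 r8: had r8 ⇒ H

STATE = b0:4 b1:8 b2:5 b3:8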